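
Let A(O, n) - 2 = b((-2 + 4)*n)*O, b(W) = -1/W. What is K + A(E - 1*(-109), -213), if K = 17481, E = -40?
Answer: 2482609/142 ≈ 17483.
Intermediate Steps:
A(O, n) = 2 - O/(2*n) (A(O, n) = 2 + (-1/((-2 + 4)*n))*O = 2 + (-1/(2*n))*O = 2 - O/(2*n))
K + A(E - 1*(-109), -213) = 17481 + (2 - 1/2*(-40 - 1*(-109))/(-213)) = 17481 + (2 - 1/2*(-40 + 109)*(-1/213)) = 17481 + (2 - 1/2*69*(-1/213)) = 17481 + (2 + 23/142) = 17481 + 307/142 = 2482609/142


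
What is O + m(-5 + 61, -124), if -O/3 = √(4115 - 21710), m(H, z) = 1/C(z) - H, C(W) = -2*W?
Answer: -13887/248 - 9*I*√1955 ≈ -55.996 - 397.94*I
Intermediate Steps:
m(H, z) = -H - 1/(2*z) (m(H, z) = 1/(-2*z) - H = -1/(2*z) - H = -H - 1/(2*z))
O = -9*I*√1955 (O = -3*√(4115 - 21710) = -9*I*√1955 ≈ -397.94*I)
O + m(-5 + 61, -124) = -9*I*√1955 + (-(-5 + 61) - ½/(-124)) = -9*I*√1955 + (-1*56 - ½*(-1/124)) = -9*I*√1955 + (-56 + 1/248) = -9*I*√1955 - 13887/248 = -13887/248 - 9*I*√1955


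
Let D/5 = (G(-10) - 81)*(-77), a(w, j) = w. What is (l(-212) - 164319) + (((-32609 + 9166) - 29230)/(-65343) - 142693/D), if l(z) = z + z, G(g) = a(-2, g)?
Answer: -343996883907779/2088035565 ≈ -1.6475e+5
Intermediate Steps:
G(g) = -2
D = 31955 (D = 5*((-2 - 81)*(-77)) = 5*(-83*(-77)) = 5*6391 = 31955)
l(z) = 2*z
(l(-212) - 164319) + (((-32609 + 9166) - 29230)/(-65343) - 142693/D) = (2*(-212) - 164319) + (((-32609 + 9166) - 29230)/(-65343) - 142693/31955) = (-424 - 164319) + ((-23443 - 29230)*(-1/65343) - 142693*1/31955) = -164743 + (-52673*(-1/65343) - 142693/31955) = -164743 + (52673/65343 - 142693/31955) = -164743 - 7640822984/2088035565 = -343996883907779/2088035565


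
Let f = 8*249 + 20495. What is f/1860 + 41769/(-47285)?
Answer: 28160213/2512860 ≈ 11.206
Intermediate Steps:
f = 22487 (f = 1992 + 20495 = 22487)
f/1860 + 41769/(-47285) = 22487/1860 + 41769/(-47285) = 22487*(1/1860) + 41769*(-1/47285) = 22487/1860 - 5967/6755 = 28160213/2512860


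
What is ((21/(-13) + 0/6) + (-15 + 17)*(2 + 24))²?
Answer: 429025/169 ≈ 2538.6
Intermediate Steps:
((21/(-13) + 0/6) + (-15 + 17)*(2 + 24))² = ((21*(-1/13) + 0*(⅙)) + 2*26)² = ((-21/13 + 0) + 52)² = (-21/13 + 52)² = (655/13)² = 429025/169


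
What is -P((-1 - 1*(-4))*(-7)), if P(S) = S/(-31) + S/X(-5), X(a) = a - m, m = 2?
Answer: -114/31 ≈ -3.6774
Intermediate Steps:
X(a) = -2 + a (X(a) = a - 1*2 = a - 2 = -2 + a)
P(S) = -38*S/217 (P(S) = S/(-31) + S/(-2 - 5) = S*(-1/31) + S/(-7) = -S/31 + S*(-⅐) = -S/31 - S/7 = -38*S/217)
-P((-1 - 1*(-4))*(-7)) = -(-38)*(-1 - 1*(-4))*(-7)/217 = -(-38)*(-1 + 4)*(-7)/217 = -(-38)*3*(-7)/217 = -(-38)*(-21)/217 = -1*114/31 = -114/31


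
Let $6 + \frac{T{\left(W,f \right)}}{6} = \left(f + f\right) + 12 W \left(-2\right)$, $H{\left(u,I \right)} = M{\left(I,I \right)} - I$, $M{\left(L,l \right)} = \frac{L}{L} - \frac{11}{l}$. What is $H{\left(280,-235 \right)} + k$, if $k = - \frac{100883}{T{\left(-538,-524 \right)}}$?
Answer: $\frac{3922943203}{16719780} \approx 234.63$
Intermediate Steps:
$M{\left(L,l \right)} = 1 - \frac{11}{l}$
$H{\left(u,I \right)} = - I + \frac{-11 + I}{I}$ ($H{\left(u,I \right)} = \frac{-11 + I}{I} - I = - I + \frac{-11 + I}{I}$)
$T{\left(W,f \right)} = -36 - 144 W + 12 f$ ($T{\left(W,f \right)} = -36 + 6 \left(\left(f + f\right) + 12 W \left(-2\right)\right) = -36 + 6 \left(2 f - 24 W\right) = -36 + 6 \left(- 24 W + 2 f\right) = -36 - \left(- 12 f + 144 W\right) = -36 - 144 W + 12 f$)
$k = - \frac{100883}{71148}$ ($k = - \frac{100883}{-36 - -77472 + 12 \left(-524\right)} = - \frac{100883}{-36 + 77472 - 6288} = - \frac{100883}{71148} \approx -1.4179$)
$H{\left(280,-235 \right)} + k = \left(1 - -235 - \frac{11}{-235}\right) - \frac{100883}{71148} = \left(1 + 235 - - \frac{11}{235}\right) - \frac{100883}{71148} = \left(1 + 235 + \frac{11}{235}\right) - \frac{100883}{71148} = \frac{55471}{235} - \frac{100883}{71148} = \frac{3922943203}{16719780}$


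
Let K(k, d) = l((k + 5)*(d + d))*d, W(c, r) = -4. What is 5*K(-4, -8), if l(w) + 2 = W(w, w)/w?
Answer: 70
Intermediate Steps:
l(w) = -2 - 4/w
K(k, d) = d*(-2 - 2/(d*(5 + k))) (K(k, d) = (-2 - 4*1/((d + d)*(k + 5)))*d = (-2 - 4*1/(2*d*(5 + k)))*d = (-2 - 2/(d*(5 + k)))*d = d*(-2 - 2/(d*(5 + k))))
5*K(-4, -8) = 5*(2*(-1 - 1*(-8)*(5 - 4))/(5 - 4)) = 5*(2*(-1 - 1*(-8)*1)/1) = 5*(2*1*(-1 + 8)) = 5*(2*1*7) = 5*14 = 70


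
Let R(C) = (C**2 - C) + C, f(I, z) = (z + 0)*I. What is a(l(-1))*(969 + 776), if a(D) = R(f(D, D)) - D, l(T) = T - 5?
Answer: 2271990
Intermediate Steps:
l(T) = -5 + T
f(I, z) = I*z (f(I, z) = z*I = I*z)
R(C) = C**2
a(D) = D**4 - D (a(D) = (D*D)**2 - D = (D**2)**2 - D = D**4 - D)
a(l(-1))*(969 + 776) = ((-5 - 1)**4 - (-5 - 1))*(969 + 776) = ((-6)**4 - 1*(-6))*1745 = (1296 + 6)*1745 = 1302*1745 = 2271990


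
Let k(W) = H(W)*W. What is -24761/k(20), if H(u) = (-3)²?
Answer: -24761/180 ≈ -137.56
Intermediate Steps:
H(u) = 9
k(W) = 9*W
-24761/k(20) = -24761/(9*20) = -24761/180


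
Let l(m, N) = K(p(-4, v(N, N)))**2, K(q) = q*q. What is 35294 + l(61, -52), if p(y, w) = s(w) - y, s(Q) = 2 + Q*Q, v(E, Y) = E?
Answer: 53935804845294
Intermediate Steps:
s(Q) = 2 + Q**2
p(y, w) = 2 + w**2 - y (p(y, w) = (2 + w**2) - y = 2 + w**2 - y)
K(q) = q**2
l(m, N) = (6 + N**2)**4 (l(m, N) = ((2 + N**2 - 1*(-4))**2)**2 = ((2 + N**2 + 4)**2)**2 = ((6 + N**2)**2)**2 = (6 + N**2)**4)
35294 + l(61, -52) = 35294 + (6 + (-52)**2)**4 = 35294 + (6 + 2704)**4 = 35294 + 2710**4 = 35294 + 53935804810000 = 53935804845294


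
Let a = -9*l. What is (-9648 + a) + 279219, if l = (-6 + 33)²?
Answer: 263010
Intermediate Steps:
l = 729 (l = 27² = 729)
a = -6561 (a = -9*729 = -6561)
(-9648 + a) + 279219 = (-9648 - 6561) + 279219 = -16209 + 279219 = 263010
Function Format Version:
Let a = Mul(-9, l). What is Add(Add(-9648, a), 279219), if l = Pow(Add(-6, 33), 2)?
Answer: 263010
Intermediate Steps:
l = 729 (l = Pow(27, 2) = 729)
a = -6561 (a = Mul(-9, 729) = -6561)
Add(Add(-9648, a), 279219) = Add(Add(-9648, -6561), 279219) = Add(-16209, 279219) = 263010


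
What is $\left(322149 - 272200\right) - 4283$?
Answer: $45666$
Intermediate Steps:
$\left(322149 - 272200\right) - 4283 = 49949 - 4283 = 45666$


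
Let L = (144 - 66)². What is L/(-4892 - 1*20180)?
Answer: -1521/6268 ≈ -0.24266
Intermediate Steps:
L = 6084 (L = 78² = 6084)
L/(-4892 - 1*20180) = 6084/(-4892 - 1*20180) = 6084/(-4892 - 20180) = 6084/(-25072) = 6084*(-1/25072) = -1521/6268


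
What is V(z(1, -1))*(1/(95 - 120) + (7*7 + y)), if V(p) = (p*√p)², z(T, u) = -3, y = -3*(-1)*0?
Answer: -33048/25 ≈ -1321.9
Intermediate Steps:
y = 0 (y = 3*0 = 0)
V(p) = p³ (V(p) = (p^(3/2))² = p³)
V(z(1, -1))*(1/(95 - 120) + (7*7 + y)) = (-3)³*(1/(95 - 120) + (7*7 + 0)) = -27*(1/(-25) + (49 + 0)) = -27*(-1/25 + 49) = -27*1224/25 = -33048/25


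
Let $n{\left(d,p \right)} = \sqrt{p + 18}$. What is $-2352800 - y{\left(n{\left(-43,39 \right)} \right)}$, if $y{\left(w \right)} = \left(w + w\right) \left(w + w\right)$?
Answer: $-2353028$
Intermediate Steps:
$n{\left(d,p \right)} = \sqrt{18 + p}$
$y{\left(w \right)} = 4 w^{2}$ ($y{\left(w \right)} = 2 w 2 w = 4 w^{2}$)
$-2352800 - y{\left(n{\left(-43,39 \right)} \right)} = -2352800 - 4 \left(\sqrt{18 + 39}\right)^{2} = -2352800 - 4 \left(\sqrt{57}\right)^{2} = -2352800 - 4 \cdot 57 = -2352800 - 228 = -2353028$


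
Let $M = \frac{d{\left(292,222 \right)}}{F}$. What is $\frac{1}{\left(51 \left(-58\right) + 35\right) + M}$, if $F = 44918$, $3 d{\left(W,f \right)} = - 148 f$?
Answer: $- \frac{607}{1774409} \approx -0.00034209$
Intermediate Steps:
$d{\left(W,f \right)} = - \frac{148 f}{3}$ ($d{\left(W,f \right)} = \frac{\left(-148\right) f}{3} = - \frac{148 f}{3}$)
$M = - \frac{148}{607}$ ($M = \frac{\left(- \frac{148}{3}\right) 222}{44918} = \left(-10952\right) \frac{1}{44918} = - \frac{148}{607} \approx -0.24382$)
$\frac{1}{\left(51 \left(-58\right) + 35\right) + M} = \frac{1}{\left(51 \left(-58\right) + 35\right) - \frac{148}{607}} = \frac{1}{\left(-2958 + 35\right) - \frac{148}{607}} = \frac{1}{-2923 - \frac{148}{607}} = \frac{1}{- \frac{1774409}{607}} = - \frac{607}{1774409}$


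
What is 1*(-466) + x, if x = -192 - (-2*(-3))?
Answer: -664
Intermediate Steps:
x = -198 (x = -192 - 6 = -198)
1*(-466) + x = 1*(-466) - 198 = -466 - 198 = -664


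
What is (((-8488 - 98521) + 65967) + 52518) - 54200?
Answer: -42724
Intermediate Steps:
(((-8488 - 98521) + 65967) + 52518) - 54200 = ((-107009 + 65967) + 52518) - 54200 = (-41042 + 52518) - 54200 = 11476 - 54200 = -42724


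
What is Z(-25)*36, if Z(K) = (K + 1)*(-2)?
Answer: 1728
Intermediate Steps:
Z(K) = -2 - 2*K (Z(K) = (1 + K)*(-2) = -2 - 2*K)
Z(-25)*36 = (-2 - 2*(-25))*36 = (-2 + 50)*36 = 48*36 = 1728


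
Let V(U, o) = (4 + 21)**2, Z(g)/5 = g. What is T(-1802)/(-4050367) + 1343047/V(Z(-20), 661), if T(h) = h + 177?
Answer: 5439834263874/2531479375 ≈ 2148.9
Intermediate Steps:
T(h) = 177 + h
Z(g) = 5*g
V(U, o) = 625 (V(U, o) = 25**2 = 625)
T(-1802)/(-4050367) + 1343047/V(Z(-20), 661) = (177 - 1802)/(-4050367) + 1343047/625 = -1625*(-1/4050367) + 1343047*(1/625) = 1625/4050367 + 1343047/625 = 5439834263874/2531479375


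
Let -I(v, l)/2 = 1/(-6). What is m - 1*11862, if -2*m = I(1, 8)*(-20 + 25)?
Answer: -71177/6 ≈ -11863.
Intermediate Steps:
I(v, l) = 1/3 (I(v, l) = -2/(-6) = -2*(-1)/6 = -2*(-1/6) = 1/3)
m = -5/6 (m = -(-20 + 25)/6 = -5/6 ≈ -0.83333)
m - 1*11862 = -5/6 - 1*11862 = -5/6 - 11862 = -71177/6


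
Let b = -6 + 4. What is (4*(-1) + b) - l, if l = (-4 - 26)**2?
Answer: -906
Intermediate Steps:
b = -2
l = 900 (l = (-30)**2 = 900)
(4*(-1) + b) - l = (4*(-1) - 2) - 1*900 = (-4 - 2) - 900 = -6 - 900 = -906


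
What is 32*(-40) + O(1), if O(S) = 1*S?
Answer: -1279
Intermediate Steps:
O(S) = S
32*(-40) + O(1) = 32*(-40) + 1 = -1280 + 1 = -1279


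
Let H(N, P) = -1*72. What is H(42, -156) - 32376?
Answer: -32448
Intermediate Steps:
H(N, P) = -72
H(42, -156) - 32376 = -72 - 32376 = -32448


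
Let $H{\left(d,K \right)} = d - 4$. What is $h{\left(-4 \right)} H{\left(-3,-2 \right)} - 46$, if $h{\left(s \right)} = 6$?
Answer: $-88$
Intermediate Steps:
$H{\left(d,K \right)} = -4 + d$
$h{\left(-4 \right)} H{\left(-3,-2 \right)} - 46 = 6 \left(-4 - 3\right) - 46 = 6 \left(-7\right) - 46 = -42 - 46 = -88$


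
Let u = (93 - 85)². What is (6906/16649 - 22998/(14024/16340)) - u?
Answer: -783916164725/29185697 ≈ -26860.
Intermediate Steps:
u = 64 (u = 8² = 64)
(6906/16649 - 22998/(14024/16340)) - u = (6906/16649 - 22998/(14024/16340)) - 1*64 = (6906*(1/16649) - 22998/(14024*(1/16340))) - 64 = (6906/16649 - 22998/3506/4085) - 64 = (6906/16649 - 22998*4085/3506) - 64 = (6906/16649 - 46973415/1753) - 64 = -782048280117/29185697 - 64 = -783916164725/29185697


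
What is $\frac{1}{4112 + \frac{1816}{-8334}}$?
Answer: $\frac{4167}{17133796} \approx 0.0002432$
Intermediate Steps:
$\frac{1}{4112 + \frac{1816}{-8334}} = \frac{1}{4112 + 1816 \left(- \frac{1}{8334}\right)} = \frac{1}{4112 - \frac{908}{4167}} = \frac{1}{\frac{17133796}{4167}} = \frac{4167}{17133796}$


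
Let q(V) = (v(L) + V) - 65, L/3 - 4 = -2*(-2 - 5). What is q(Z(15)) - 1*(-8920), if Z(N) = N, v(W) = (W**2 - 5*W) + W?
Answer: 11570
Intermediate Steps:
L = 54 (L = 12 + 3*(-2*(-2 - 5)) = 12 + 3*(-2*(-7)) = 12 + 3*14 = 12 + 42 = 54)
v(W) = W**2 - 4*W
q(V) = 2635 + V (q(V) = (54*(-4 + 54) + V) - 65 = (54*50 + V) - 65 = (2700 + V) - 65 = 2635 + V)
q(Z(15)) - 1*(-8920) = (2635 + 15) - 1*(-8920) = 2650 + 8920 = 11570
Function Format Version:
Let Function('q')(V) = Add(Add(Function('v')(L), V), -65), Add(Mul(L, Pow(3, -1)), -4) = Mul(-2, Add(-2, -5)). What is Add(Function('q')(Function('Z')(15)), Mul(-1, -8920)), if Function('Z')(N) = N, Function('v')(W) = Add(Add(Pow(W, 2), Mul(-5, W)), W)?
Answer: 11570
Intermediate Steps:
L = 54 (L = Add(12, Mul(3, Mul(-2, Add(-2, -5)))) = Add(12, Mul(3, Mul(-2, -7))) = Add(12, Mul(3, 14)) = Add(12, 42) = 54)
Function('v')(W) = Add(Pow(W, 2), Mul(-4, W))
Function('q')(V) = Add(2635, V) (Function('q')(V) = Add(Add(Mul(54, Add(-4, 54)), V), -65) = Add(Add(Mul(54, 50), V), -65) = Add(Add(2700, V), -65) = Add(2635, V))
Add(Function('q')(Function('Z')(15)), Mul(-1, -8920)) = Add(Add(2635, 15), Mul(-1, -8920)) = Add(2650, 8920) = 11570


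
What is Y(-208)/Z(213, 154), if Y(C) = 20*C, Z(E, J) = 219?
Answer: -4160/219 ≈ -18.995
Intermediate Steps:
Y(-208)/Z(213, 154) = (20*(-208))/219 = -4160*1/219 = -4160/219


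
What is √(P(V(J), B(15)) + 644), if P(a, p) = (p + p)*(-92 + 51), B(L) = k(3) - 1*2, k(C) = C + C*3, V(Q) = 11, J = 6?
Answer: 4*I*√11 ≈ 13.266*I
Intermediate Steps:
k(C) = 4*C (k(C) = C + 3*C = 4*C)
B(L) = 10 (B(L) = 4*3 - 1*2 = 12 - 2 = 10)
P(a, p) = -82*p (P(a, p) = (2*p)*(-41) = -82*p)
√(P(V(J), B(15)) + 644) = √(-82*10 + 644) = √(-820 + 644) = √(-176) = 4*I*√11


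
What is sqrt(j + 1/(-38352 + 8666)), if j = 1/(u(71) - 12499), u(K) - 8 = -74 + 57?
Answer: 17*I*sqrt(3388226453)/92828122 ≈ 0.01066*I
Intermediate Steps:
u(K) = -9 (u(K) = 8 + (-74 + 57) = 8 - 17 = -9)
j = -1/12508 (j = 1/(-9 - 12499) = 1/(-12508) = -1/12508 ≈ -7.9949e-5)
sqrt(j + 1/(-38352 + 8666)) = sqrt(-1/12508 + 1/(-38352 + 8666)) = sqrt(-1/12508 + 1/(-29686)) = sqrt(-1/12508 - 1/29686) = sqrt(-21097/185656244) = 17*I*sqrt(3388226453)/92828122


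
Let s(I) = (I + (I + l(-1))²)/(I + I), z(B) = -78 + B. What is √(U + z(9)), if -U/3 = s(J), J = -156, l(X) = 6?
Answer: 2*√6162/13 ≈ 12.077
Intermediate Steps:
s(I) = (I + (6 + I)²)/(2*I) (s(I) = (I + (I + 6)²)/(I + I) = (I + (6 + I)²)/((2*I)) = (I + (6 + I)²)*(1/(2*I)) = (I + (6 + I)²)/(2*I))
U = 2793/13 (U = -3*(-156 + (6 - 156)²)/(2*(-156)) = -3*(-1)*(-156 + (-150)²)/(2*156) = -3*(-1)*(-156 + 22500)/(2*156) = -3*(-1)*22344/(2*156) = -3*(-931/13) = 2793/13 ≈ 214.85)
√(U + z(9)) = √(2793/13 + (-78 + 9)) = √(2793/13 - 69) = √(1896/13) = 2*√6162/13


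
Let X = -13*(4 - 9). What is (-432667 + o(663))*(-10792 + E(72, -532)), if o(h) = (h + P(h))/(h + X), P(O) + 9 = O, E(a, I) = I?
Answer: 891709113229/182 ≈ 4.8995e+9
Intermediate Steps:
X = 65 (X = -13*(-5) = 65)
P(O) = -9 + O
o(h) = (-9 + 2*h)/(65 + h) (o(h) = (h + (-9 + h))/(h + 65) = (-9 + 2*h)/(65 + h))
(-432667 + o(663))*(-10792 + E(72, -532)) = (-432667 + (-9 + 2*663)/(65 + 663))*(-10792 - 532) = (-432667 + (-9 + 1326)/728)*(-11324) = (-432667 + (1/728)*1317)*(-11324) = (-432667 + 1317/728)*(-11324) = -314980259/728*(-11324) = 891709113229/182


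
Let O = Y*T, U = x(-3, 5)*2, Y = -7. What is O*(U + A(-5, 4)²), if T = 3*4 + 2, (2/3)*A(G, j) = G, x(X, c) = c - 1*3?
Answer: -11809/2 ≈ -5904.5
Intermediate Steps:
x(X, c) = -3 + c (x(X, c) = c - 3 = -3 + c)
A(G, j) = 3*G/2
T = 14 (T = 12 + 2 = 14)
U = 4 (U = (-3 + 5)*2 = 2*2 = 4)
O = -98 (O = -7*14 = -98)
O*(U + A(-5, 4)²) = -98*(4 + ((3/2)*(-5))²) = -98*(4 + (-15/2)²) = -98*(4 + 225/4) = -98*241/4 = -11809/2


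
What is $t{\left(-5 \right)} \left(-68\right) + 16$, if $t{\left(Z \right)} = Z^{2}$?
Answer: $-1684$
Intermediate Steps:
$t{\left(-5 \right)} \left(-68\right) + 16 = \left(-5\right)^{2} \left(-68\right) + 16 = 25 \left(-68\right) + 16 = -1700 + 16 = -1684$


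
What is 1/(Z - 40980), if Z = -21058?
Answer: -1/62038 ≈ -1.6119e-5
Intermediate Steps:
1/(Z - 40980) = 1/(-21058 - 40980) = 1/(-62038) = -1/62038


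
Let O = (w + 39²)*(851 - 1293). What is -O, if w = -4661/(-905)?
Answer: 610475372/905 ≈ 6.7456e+5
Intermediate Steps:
w = 4661/905 (w = -4661*(-1/905) = 4661/905 ≈ 5.1503)
O = -610475372/905 (O = (4661/905 + 39²)*(851 - 1293) = (4661/905 + 1521)*(-442) = (1381166/905)*(-442) = -610475372/905 ≈ -6.7456e+5)
-O = -1*(-610475372/905) = 610475372/905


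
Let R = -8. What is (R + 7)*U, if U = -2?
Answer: 2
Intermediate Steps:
(R + 7)*U = (-8 + 7)*(-2) = -1*(-2) = 2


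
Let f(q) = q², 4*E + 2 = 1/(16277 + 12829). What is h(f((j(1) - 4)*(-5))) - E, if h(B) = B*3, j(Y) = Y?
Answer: 78644411/116424 ≈ 675.50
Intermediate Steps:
E = -58211/116424 (E = -½ + 1/(4*(16277 + 12829)) = -½ + (¼)/29106 = -½ + (¼)*(1/29106) = -½ + 1/116424 = -58211/116424 ≈ -0.49999)
h(B) = 3*B
h(f((j(1) - 4)*(-5))) - E = 3*((1 - 4)*(-5))² - 1*(-58211/116424) = 3*(-3*(-5))² + 58211/116424 = 3*15² + 58211/116424 = 3*225 + 58211/116424 = 675 + 58211/116424 = 78644411/116424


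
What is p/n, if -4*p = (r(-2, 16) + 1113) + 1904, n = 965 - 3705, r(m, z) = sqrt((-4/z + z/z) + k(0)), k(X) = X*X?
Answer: 3017/10960 + sqrt(3)/21920 ≈ 0.27535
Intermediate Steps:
k(X) = X**2
r(m, z) = sqrt(1 - 4/z) (r(m, z) = sqrt((-4/z + z/z) + 0**2) = sqrt((-4/z + 1) + 0) = sqrt((1 - 4/z) + 0) = sqrt(1 - 4/z))
n = -2740
p = -3017/4 - sqrt(3)/8 (p = -((sqrt((-4 + 16)/16) + 1113) + 1904)/4 = -((sqrt((1/16)*12) + 1113) + 1904)/4 = -((sqrt(3/4) + 1113) + 1904)/4 = -((sqrt(3)/2 + 1113) + 1904)/4 = -((1113 + sqrt(3)/2) + 1904)/4 = -(3017 + sqrt(3)/2)/4 = -3017/4 - sqrt(3)/8 ≈ -754.47)
p/n = (-3017/4 - sqrt(3)/8)/(-2740) = (-3017/4 - sqrt(3)/8)*(-1/2740) = 3017/10960 + sqrt(3)/21920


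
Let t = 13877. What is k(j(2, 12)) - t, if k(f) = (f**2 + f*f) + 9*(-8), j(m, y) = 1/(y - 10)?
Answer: -27897/2 ≈ -13949.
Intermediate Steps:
j(m, y) = 1/(-10 + y)
k(f) = -72 + 2*f**2 (k(f) = (f**2 + f**2) - 72 = 2*f**2 - 72 = -72 + 2*f**2)
k(j(2, 12)) - t = (-72 + 2*(1/(-10 + 12))**2) - 1*13877 = (-72 + 2*(1/2)**2) - 13877 = (-72 + 2*(1/4)) - 13877 = (-72 + 1/2) - 13877 = -143/2 - 13877 = -27897/2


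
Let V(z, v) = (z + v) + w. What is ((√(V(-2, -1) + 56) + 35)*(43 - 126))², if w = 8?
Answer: 8859254 + 482230*√61 ≈ 1.2626e+7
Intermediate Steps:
V(z, v) = 8 + v + z (V(z, v) = (z + v) + 8 = (v + z) + 8 = 8 + v + z)
((√(V(-2, -1) + 56) + 35)*(43 - 126))² = ((√((8 - 1 - 2) + 56) + 35)*(43 - 126))² = ((√(5 + 56) + 35)*(-83))² = ((√61 + 35)*(-83))² = ((35 + √61)*(-83))² = (-2905 - 83*√61)²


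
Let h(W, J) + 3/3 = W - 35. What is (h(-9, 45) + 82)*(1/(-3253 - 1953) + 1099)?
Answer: 211691541/5206 ≈ 40663.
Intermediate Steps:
h(W, J) = -36 + W (h(W, J) = -1 + (W - 35) = -1 + (-35 + W) = -36 + W)
(h(-9, 45) + 82)*(1/(-3253 - 1953) + 1099) = ((-36 - 9) + 82)*(1/(-3253 - 1953) + 1099) = (-45 + 82)*(1/(-5206) + 1099) = 37*(-1/5206 + 1099) = 37*(5721393/5206) = 211691541/5206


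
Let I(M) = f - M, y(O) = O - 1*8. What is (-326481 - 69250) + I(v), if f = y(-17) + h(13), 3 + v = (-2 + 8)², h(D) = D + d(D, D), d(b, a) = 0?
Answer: -395776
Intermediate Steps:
y(O) = -8 + O (y(O) = O - 8 = -8 + O)
h(D) = D (h(D) = D + 0 = D)
v = 33 (v = -3 + (-2 + 8)² = -3 + 6² = -3 + 36 = 33)
f = -12 (f = (-8 - 17) + 13 = -25 + 13 = -12)
I(M) = -12 - M
(-326481 - 69250) + I(v) = (-326481 - 69250) + (-12 - 1*33) = -395731 + (-12 - 33) = -395731 - 45 = -395776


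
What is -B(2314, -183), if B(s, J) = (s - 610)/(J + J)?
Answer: 284/61 ≈ 4.6557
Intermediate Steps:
B(s, J) = (-610 + s)/(2*J) (B(s, J) = (-610 + s)/((2*J)) = (-610 + s)*(1/(2*J)) = (-610 + s)/(2*J))
-B(2314, -183) = -(-610 + 2314)/(2*(-183)) = -(-1)*1704/(2*183) = -1*(-284/61) = 284/61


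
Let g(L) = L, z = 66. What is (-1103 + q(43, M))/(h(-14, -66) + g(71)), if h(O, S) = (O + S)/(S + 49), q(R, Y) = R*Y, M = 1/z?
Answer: -1236835/84942 ≈ -14.561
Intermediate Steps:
M = 1/66 ≈ 0.015152
h(O, S) = (O + S)/(49 + S)
(-1103 + q(43, M))/(h(-14, -66) + g(71)) = (-1103 + 43*(1/66))/((-14 - 66)/(49 - 66) + 71) = (-1103 + 43/66)/(-80/(-17) + 71) = -72755/(66*(-1/17*(-80) + 71)) = -72755/(66*(80/17 + 71)) = -72755/(66*1287/17) = -72755/66*17/1287 = -1236835/84942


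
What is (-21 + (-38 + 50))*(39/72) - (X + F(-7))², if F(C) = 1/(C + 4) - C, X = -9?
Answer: -743/72 ≈ -10.319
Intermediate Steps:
F(C) = 1/(4 + C) - C
(-21 + (-38 + 50))*(39/72) - (X + F(-7))² = (-21 + (-38 + 50))*(39/72) - (-9 + (1 - 1*(-7)² - 4*(-7))/(4 - 7))² = (-21 + 12)*(39*(1/72)) - (-9 + (1 - 1*49 + 28)/(-3))² = -9*13/24 - (-9 - (1 - 49 + 28)/3)² = -39/8 - (-9 - ⅓*(-20))² = -39/8 - (-9 + 20/3)² = -39/8 - (-7/3)² = -39/8 - 1*49/9 = -39/8 - 49/9 = -743/72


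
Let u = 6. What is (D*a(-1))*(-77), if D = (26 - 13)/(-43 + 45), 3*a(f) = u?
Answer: -1001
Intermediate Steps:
a(f) = 2 (a(f) = (⅓)*6 = 2)
D = 13/2 ≈ 6.5000
(D*a(-1))*(-77) = ((13/2)*2)*(-77) = 13*(-77) = -1001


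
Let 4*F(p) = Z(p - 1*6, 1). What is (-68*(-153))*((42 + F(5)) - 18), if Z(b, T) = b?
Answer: 247095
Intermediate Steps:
F(p) = -3/2 + p/4 (F(p) = (p - 1*6)/4 = (p - 6)/4 = (-6 + p)/4 = -3/2 + p/4)
(-68*(-153))*((42 + F(5)) - 18) = (-68*(-153))*((42 + (-3/2 + (¼)*5)) - 18) = 10404*((42 + (-3/2 + 5/4)) - 18) = 10404*((42 - ¼) - 18) = 10404*(167/4 - 18) = 10404*(95/4) = 247095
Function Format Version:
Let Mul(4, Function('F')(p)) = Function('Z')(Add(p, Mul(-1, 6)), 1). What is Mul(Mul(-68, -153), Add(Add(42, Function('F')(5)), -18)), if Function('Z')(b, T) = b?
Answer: 247095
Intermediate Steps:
Function('F')(p) = Add(Rational(-3, 2), Mul(Rational(1, 4), p)) (Function('F')(p) = Mul(Rational(1, 4), Add(p, Mul(-1, 6))) = Mul(Rational(1, 4), Add(p, -6)) = Mul(Rational(1, 4), Add(-6, p)) = Add(Rational(-3, 2), Mul(Rational(1, 4), p)))
Mul(Mul(-68, -153), Add(Add(42, Function('F')(5)), -18)) = Mul(Mul(-68, -153), Add(Add(42, Add(Rational(-3, 2), Mul(Rational(1, 4), 5))), -18)) = Mul(10404, Add(Add(42, Add(Rational(-3, 2), Rational(5, 4))), -18)) = Mul(10404, Add(Add(42, Rational(-1, 4)), -18)) = Mul(10404, Add(Rational(167, 4), -18)) = Mul(10404, Rational(95, 4)) = 247095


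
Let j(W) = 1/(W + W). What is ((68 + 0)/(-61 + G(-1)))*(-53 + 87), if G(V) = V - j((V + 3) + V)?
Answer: -4624/125 ≈ -36.992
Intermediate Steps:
j(W) = 1/(2*W)
G(V) = V - 1/(2*(3 + 2*V)) (G(V) = V - 1/(2*((V + 3) + V)) = V - 1/(2*((3 + V) + V)) = V - 1/(2*(3 + 2*V)))
((68 + 0)/(-61 + G(-1)))*(-53 + 87) = ((68 + 0)/(-61 + (-1 - 1/(2*(3 + 2*(-1))))))*(-53 + 87) = (68/(-61 + (-1 - 1/(2*(3 - 2)))))*34 = (68/(-61 + (-1 - 1/2/1)))*34 = (68/(-61 + (-1 - 1/2*1)))*34 = (68/(-61 + (-1 - 1/2)))*34 = (68/(-61 - 3/2))*34 = (68/(-125/2))*34 = (68*(-2/125))*34 = -136/125*34 = -4624/125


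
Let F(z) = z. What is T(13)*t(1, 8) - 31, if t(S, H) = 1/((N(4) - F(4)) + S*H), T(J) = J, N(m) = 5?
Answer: -266/9 ≈ -29.556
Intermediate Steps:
t(S, H) = 1/(1 + H*S) (t(S, H) = 1/((5 - 1*4) + S*H) = 1/((5 - 4) + H*S) = 1/(1 + H*S))
T(13)*t(1, 8) - 31 = 13/(1 + 8*1) - 31 = 13/(1 + 8) - 31 = 13/9 - 31 = -266/9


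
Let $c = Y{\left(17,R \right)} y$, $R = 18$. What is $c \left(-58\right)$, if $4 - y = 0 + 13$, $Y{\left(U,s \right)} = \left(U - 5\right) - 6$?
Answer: $3132$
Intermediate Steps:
$Y{\left(U,s \right)} = -11 + U$ ($Y{\left(U,s \right)} = \left(-5 + U\right) - 6 = -11 + U$)
$y = -9$ ($y = 4 - \left(0 + 13\right) = 4 - 13 = -9$)
$c = -54$ ($c = \left(-11 + 17\right) \left(-9\right) = 6 \left(-9\right) = -54$)
$c \left(-58\right) = \left(-54\right) \left(-58\right) = 3132$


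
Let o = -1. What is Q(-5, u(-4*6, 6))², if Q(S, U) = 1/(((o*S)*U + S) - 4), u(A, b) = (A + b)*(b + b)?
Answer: 1/1185921 ≈ 8.4323e-7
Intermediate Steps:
u(A, b) = 2*b*(A + b) (u(A, b) = (A + b)*(2*b) = 2*b*(A + b))
Q(S, U) = 1/(-4 + S - S*U) (Q(S, U) = 1/(((-S)*U + S) - 4) = 1/((-S*U + S) - 4) = 1/((S - S*U) - 4) = 1/(-4 + S - S*U))
Q(-5, u(-4*6, 6))² = (1/(-4 - 5 - 1*(-5)*2*6*(-4*6 + 6)))² = (1/(-4 - 5 - 1*(-5)*2*6*(-24 + 6)))² = (1/(-4 - 5 - 1*(-5)*2*6*(-18)))² = (1/(-4 - 5 - 1*(-5)*(-216)))² = (1/(-4 - 5 - 1080))² = (1/(-1089))² = (-1/1089)² = 1/1185921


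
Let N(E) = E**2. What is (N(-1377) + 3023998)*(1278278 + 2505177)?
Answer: 18615079098785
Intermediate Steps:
(N(-1377) + 3023998)*(1278278 + 2505177) = ((-1377)**2 + 3023998)*(1278278 + 2505177) = (1896129 + 3023998)*3783455 = 4920127*3783455 = 18615079098785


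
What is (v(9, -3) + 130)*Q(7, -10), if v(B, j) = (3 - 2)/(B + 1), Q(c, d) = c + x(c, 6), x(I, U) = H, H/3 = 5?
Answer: 14311/5 ≈ 2862.2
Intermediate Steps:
H = 15 (H = 3*5 = 15)
x(I, U) = 15
Q(c, d) = 15 + c (Q(c, d) = c + 15 = 15 + c)
v(B, j) = 1/(1 + B)
(v(9, -3) + 130)*Q(7, -10) = (1/(1 + 9) + 130)*(15 + 7) = (1/10 + 130)*22 = (1301/10)*22 = 14311/5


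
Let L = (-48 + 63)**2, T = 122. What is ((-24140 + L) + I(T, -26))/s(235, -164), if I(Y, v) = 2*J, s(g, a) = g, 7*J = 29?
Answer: -167347/1645 ≈ -101.73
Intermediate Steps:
J = 29/7 (J = (1/7)*29 = 29/7 ≈ 4.1429)
I(Y, v) = 58/7 (I(Y, v) = 2*(29/7) = 58/7)
L = 225 (L = 15**2 = 225)
((-24140 + L) + I(T, -26))/s(235, -164) = ((-24140 + 225) + 58/7)/235 = (-23915 + 58/7)*(1/235) = -167347/7*1/235 = -167347/1645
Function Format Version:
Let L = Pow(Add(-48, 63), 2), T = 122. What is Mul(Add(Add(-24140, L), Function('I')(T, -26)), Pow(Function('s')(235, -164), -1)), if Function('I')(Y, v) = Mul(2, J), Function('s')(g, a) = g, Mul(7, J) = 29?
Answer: Rational(-167347, 1645) ≈ -101.73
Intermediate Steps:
J = Rational(29, 7) (J = Mul(Rational(1, 7), 29) = Rational(29, 7) ≈ 4.1429)
Function('I')(Y, v) = Rational(58, 7) (Function('I')(Y, v) = Mul(2, Rational(29, 7)) = Rational(58, 7))
L = 225 (L = Pow(15, 2) = 225)
Mul(Add(Add(-24140, L), Function('I')(T, -26)), Pow(Function('s')(235, -164), -1)) = Mul(Add(Add(-24140, 225), Rational(58, 7)), Pow(235, -1)) = Mul(Add(-23915, Rational(58, 7)), Rational(1, 235)) = Mul(Rational(-167347, 7), Rational(1, 235)) = Rational(-167347, 1645)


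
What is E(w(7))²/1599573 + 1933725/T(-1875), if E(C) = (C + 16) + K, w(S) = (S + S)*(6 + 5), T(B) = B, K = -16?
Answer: -41241197759/39989325 ≈ -1031.3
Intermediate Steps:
w(S) = 22*S (w(S) = (2*S)*11 = 22*S)
E(C) = C (E(C) = (C + 16) - 16 = (16 + C) - 16 = C)
E(w(7))²/1599573 + 1933725/T(-1875) = (22*7)²/1599573 + 1933725/(-1875) = 154²*(1/1599573) + 1933725*(-1/1875) = 23716*(1/1599573) - 25783/25 = 23716/1599573 - 25783/25 = -41241197759/39989325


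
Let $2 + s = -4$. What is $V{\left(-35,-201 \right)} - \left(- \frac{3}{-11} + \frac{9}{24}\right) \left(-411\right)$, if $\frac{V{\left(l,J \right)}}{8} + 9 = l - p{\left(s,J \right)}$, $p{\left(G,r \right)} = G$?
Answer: $- \frac{3325}{88} \approx -37.784$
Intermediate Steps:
$s = -6$ ($s = -2 - 4 = -6$)
$V{\left(l,J \right)} = -24 + 8 l$ ($V{\left(l,J \right)} = -72 + 8 \left(l - -6\right) = -72 + 8 \left(l + 6\right) = -72 + 8 \left(6 + l\right) = -72 + \left(48 + 8 l\right) = -24 + 8 l$)
$V{\left(-35,-201 \right)} - \left(- \frac{3}{-11} + \frac{9}{24}\right) \left(-411\right) = \left(-24 + 8 \left(-35\right)\right) - \left(- \frac{3}{-11} + \frac{9}{24}\right) \left(-411\right) = \left(-24 - 280\right) - \left(\left(-3\right) \left(- \frac{1}{11}\right) + 9 \cdot \frac{1}{24}\right) \left(-411\right) = -304 - \left(\frac{3}{11} + \frac{3}{8}\right) \left(-411\right) = -304 - \frac{57}{88} \left(-411\right) = -304 - - \frac{23427}{88} = -304 + \frac{23427}{88} = - \frac{3325}{88}$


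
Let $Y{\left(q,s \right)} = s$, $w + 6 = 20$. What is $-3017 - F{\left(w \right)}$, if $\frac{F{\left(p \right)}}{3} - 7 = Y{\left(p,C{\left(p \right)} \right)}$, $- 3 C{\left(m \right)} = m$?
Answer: $-3024$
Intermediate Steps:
$w = 14$ ($w = -6 + 20 = 14$)
$C{\left(m \right)} = - \frac{m}{3}$
$F{\left(p \right)} = 21 - p$ ($F{\left(p \right)} = 21 + 3 \left(- \frac{p}{3}\right) = 21 - p$)
$-3017 - F{\left(w \right)} = -3017 - \left(21 - 14\right) = -3017 - 7 = -3024$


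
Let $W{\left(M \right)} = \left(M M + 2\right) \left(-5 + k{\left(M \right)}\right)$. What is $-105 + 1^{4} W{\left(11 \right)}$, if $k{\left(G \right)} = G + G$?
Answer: $1986$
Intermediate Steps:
$k{\left(G \right)} = 2 G$
$W{\left(M \right)} = \left(-5 + 2 M\right) \left(2 + M^{2}\right)$ ($W{\left(M \right)} = \left(M M + 2\right) \left(-5 + 2 M\right) = \left(M^{2} + 2\right) \left(-5 + 2 M\right) = \left(2 + M^{2}\right) \left(-5 + 2 M\right) = \left(-5 + 2 M\right) \left(2 + M^{2}\right)$)
$-105 + 1^{4} W{\left(11 \right)} = -105 + 1^{4} \left(-10 - 5 \cdot 11^{2} + 2 \cdot 11^{3} + 4 \cdot 11\right) = -105 + 1 \left(-10 - 605 + 2 \cdot 1331 + 44\right) = -105 + 1 \left(-10 - 605 + 2662 + 44\right) = -105 + 1 \cdot 2091 = -105 + 2091 = 1986$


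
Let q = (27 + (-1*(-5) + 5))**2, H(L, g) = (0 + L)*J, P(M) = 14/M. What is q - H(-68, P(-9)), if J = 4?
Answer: 1641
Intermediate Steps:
H(L, g) = 4*L (H(L, g) = (0 + L)*4 = L*4 = 4*L)
q = 1369 (q = (27 + (5 + 5))**2 = (27 + 10)**2 = 37**2 = 1369)
q - H(-68, P(-9)) = 1369 - 4*(-68) = 1369 - 1*(-272) = 1369 + 272 = 1641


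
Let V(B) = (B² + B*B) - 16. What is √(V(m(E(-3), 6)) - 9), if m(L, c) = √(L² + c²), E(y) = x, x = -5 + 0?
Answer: √97 ≈ 9.8489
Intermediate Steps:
x = -5
E(y) = -5
V(B) = -16 + 2*B² (V(B) = (B² + B²) - 16 = 2*B² - 16 = -16 + 2*B²)
√(V(m(E(-3), 6)) - 9) = √((-16 + 2*(√((-5)² + 6²))²) - 9) = √((-16 + 2*(√(25 + 36))²) - 9) = √((-16 + 2*(√61)²) - 9) = √((-16 + 2*61) - 9) = √((-16 + 122) - 9) = √(106 - 9) = √97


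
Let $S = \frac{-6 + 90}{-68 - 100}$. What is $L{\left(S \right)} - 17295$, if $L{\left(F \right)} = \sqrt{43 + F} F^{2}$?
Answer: $-17295 + \frac{\sqrt{170}}{8} \approx -17293.0$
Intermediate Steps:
$S = - \frac{1}{2}$ ($S = \frac{84}{-168} = 84 \left(- \frac{1}{168}\right) = - \frac{1}{2} \approx -0.5$)
$L{\left(F \right)} = F^{2} \sqrt{43 + F}$
$L{\left(S \right)} - 17295 = \left(- \frac{1}{2}\right)^{2} \sqrt{43 - \frac{1}{2}} - 17295 = \frac{\sqrt{\frac{85}{2}}}{4} - 17295 = \frac{\frac{1}{2} \sqrt{170}}{4} - 17295 = \frac{\sqrt{170}}{8} - 17295 = -17295 + \frac{\sqrt{170}}{8}$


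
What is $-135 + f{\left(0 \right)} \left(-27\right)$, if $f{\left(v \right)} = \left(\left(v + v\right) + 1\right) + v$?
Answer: $-162$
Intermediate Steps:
$f{\left(v \right)} = 1 + 3 v$ ($f{\left(v \right)} = \left(2 v + 1\right) + v = \left(1 + 2 v\right) + v = 1 + 3 v$)
$-135 + f{\left(0 \right)} \left(-27\right) = -135 + \left(1 + 3 \cdot 0\right) \left(-27\right) = -135 + \left(1 + 0\right) \left(-27\right) = -135 + 1 \left(-27\right) = -135 - 27 = -162$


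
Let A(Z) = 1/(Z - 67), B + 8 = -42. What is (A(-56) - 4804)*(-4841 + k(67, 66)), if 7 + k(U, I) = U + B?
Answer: 2854604083/123 ≈ 2.3208e+7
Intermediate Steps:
B = -50 (B = -8 - 42 = -50)
k(U, I) = -57 + U (k(U, I) = -7 + (U - 50) = -7 + (-50 + U) = -57 + U)
A(Z) = 1/(-67 + Z)
(A(-56) - 4804)*(-4841 + k(67, 66)) = (1/(-67 - 56) - 4804)*(-4841 + (-57 + 67)) = (1/(-123) - 4804)*(-4841 + 10) = (-1/123 - 4804)*(-4831) = -590893/123*(-4831) = 2854604083/123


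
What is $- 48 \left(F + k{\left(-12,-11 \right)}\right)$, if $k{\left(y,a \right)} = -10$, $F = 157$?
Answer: $-7056$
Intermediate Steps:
$- 48 \left(F + k{\left(-12,-11 \right)}\right) = - 48 \left(157 - 10\right) = \left(-48\right) 147 = -7056$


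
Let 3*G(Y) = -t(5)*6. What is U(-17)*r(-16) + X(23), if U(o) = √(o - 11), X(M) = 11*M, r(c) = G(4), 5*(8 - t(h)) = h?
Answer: 253 - 28*I*√7 ≈ 253.0 - 74.081*I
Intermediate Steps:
t(h) = 8 - h/5
G(Y) = -14 (G(Y) = (-(8 - ⅕*5)*6)/3 = (-(8 - 1)*6)/3 = (-1*7*6)/3 = (-7*6)/3 = (⅓)*(-42) = -14)
r(c) = -14
U(o) = √(-11 + o)
U(-17)*r(-16) + X(23) = √(-11 - 17)*(-14) + 11*23 = √(-28)*(-14) + 253 = (2*I*√7)*(-14) + 253 = -28*I*√7 + 253 = 253 - 28*I*√7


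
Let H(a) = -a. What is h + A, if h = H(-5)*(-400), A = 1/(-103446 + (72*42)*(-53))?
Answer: -527436001/263718 ≈ -2000.0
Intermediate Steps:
A = -1/263718 (A = 1/(-103446 + 3024*(-53)) = 1/(-103446 - 160272) = 1/(-263718) = -1/263718 ≈ -3.7919e-6)
h = -2000 (h = -1*(-5)*(-400) = 5*(-400) = -2000)
h + A = -2000 - 1/263718 = -527436001/263718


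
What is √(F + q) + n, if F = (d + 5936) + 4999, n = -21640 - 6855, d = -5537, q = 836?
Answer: -28495 + √6234 ≈ -28416.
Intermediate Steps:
n = -28495
F = 5398 (F = (-5537 + 5936) + 4999 = 399 + 4999 = 5398)
√(F + q) + n = √(5398 + 836) - 28495 = √6234 - 28495 = -28495 + √6234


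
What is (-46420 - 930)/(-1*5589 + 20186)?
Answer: -47350/14597 ≈ -3.2438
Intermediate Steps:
(-46420 - 930)/(-1*5589 + 20186) = -47350/(-5589 + 20186) = -47350/14597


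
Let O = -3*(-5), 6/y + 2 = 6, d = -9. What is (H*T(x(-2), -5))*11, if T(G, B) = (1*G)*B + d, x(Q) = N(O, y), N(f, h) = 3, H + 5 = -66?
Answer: 18744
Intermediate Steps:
H = -71 (H = -5 - 66 = -71)
y = 3/2 (y = 6/(-2 + 6) = 6/4 = 6*(¼) = 3/2 ≈ 1.5000)
O = 15
x(Q) = 3
T(G, B) = -9 + B*G (T(G, B) = (1*G)*B - 9 = G*B - 9 = B*G - 9 = -9 + B*G)
(H*T(x(-2), -5))*11 = -71*(-9 - 5*3)*11 = -71*(-9 - 15)*11 = -71*(-24)*11 = 1704*11 = 18744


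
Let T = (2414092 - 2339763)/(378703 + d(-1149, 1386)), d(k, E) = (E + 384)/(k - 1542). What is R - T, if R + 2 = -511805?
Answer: -173858857856920/339696001 ≈ -5.1181e+5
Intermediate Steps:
d(k, E) = (384 + E)/(-1542 + k)
T = 66673113/339696001 (T = (2414092 - 2339763)/(378703 + (384 + 1386)/(-1542 - 1149)) = 74329/(378703 + 1770/(-2691)) = 74329/(378703 - 1/2691*1770) = 74329/(378703 - 590/897) = 74329/(339696001/897) = 74329*(897/339696001) = 66673113/339696001 ≈ 0.19627)
R = -511807 (R = -2 - 511805 = -511807)
R - T = -511807 - 1*66673113/339696001 = -511807 - 66673113/339696001 = -173858857856920/339696001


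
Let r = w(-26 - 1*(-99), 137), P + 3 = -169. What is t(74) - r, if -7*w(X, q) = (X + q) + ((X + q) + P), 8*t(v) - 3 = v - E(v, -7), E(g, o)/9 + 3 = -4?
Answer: 741/14 ≈ 52.929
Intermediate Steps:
E(g, o) = -63 (E(g, o) = -27 + 9*(-4) = -27 - 36 = -63)
P = -172 (P = -3 - 169 = -172)
t(v) = 33/4 + v/8 (t(v) = 3/8 + (v - 1*(-63))/8 = 3/8 + (v + 63)/8 = 3/8 + (63 + v)/8 = 3/8 + (63/8 + v/8) = 33/4 + v/8)
w(X, q) = 172/7 - 2*X/7 - 2*q/7 (w(X, q) = -((X + q) + ((X + q) - 172))/7 = -((X + q) + (-172 + X + q))/7 = -(-172 + 2*X + 2*q)/7 = 172/7 - 2*X/7 - 2*q/7)
r = -248/7 (r = 172/7 - 2*(-26 - 1*(-99))/7 - 2/7*137 = 172/7 - 2*(-26 + 99)/7 - 274/7 = 172/7 - 2/7*73 - 274/7 = 172/7 - 146/7 - 274/7 = -248/7 ≈ -35.429)
t(74) - r = (33/4 + (1/8)*74) - 1*(-248/7) = (33/4 + 37/4) + 248/7 = 35/2 + 248/7 = 741/14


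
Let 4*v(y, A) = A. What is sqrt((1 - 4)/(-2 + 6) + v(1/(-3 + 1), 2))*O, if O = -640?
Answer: -320*I ≈ -320.0*I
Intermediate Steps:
v(y, A) = A/4
sqrt((1 - 4)/(-2 + 6) + v(1/(-3 + 1), 2))*O = sqrt((1 - 4)/(-2 + 6) + (1/4)*2)*(-640) = sqrt(-3/4 + 1/2)*(-640) = sqrt(-1/4)*(-640) = (I/2)*(-640) = -320*I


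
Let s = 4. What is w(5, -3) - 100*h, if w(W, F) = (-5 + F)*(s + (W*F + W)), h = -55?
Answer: 5548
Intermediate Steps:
w(W, F) = (-5 + F)*(4 + W + F*W) (w(W, F) = (-5 + F)*(4 + (W*F + W)) = (-5 + F)*(4 + (F*W + W)) = (-5 + F)*(4 + (W + F*W)) = (-5 + F)*(4 + W + F*W))
w(5, -3) - 100*h = (-20 - 5*5 + 4*(-3) + 5*(-3)² - 4*(-3)*5) - 100*(-55) = (-20 - 25 - 12 + 5*9 + 60) + 5500 = (-20 - 25 - 12 + 45 + 60) + 5500 = 48 + 5500 = 5548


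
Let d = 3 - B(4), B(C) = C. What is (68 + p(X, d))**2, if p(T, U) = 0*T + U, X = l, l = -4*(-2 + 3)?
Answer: 4489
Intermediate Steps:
l = -4 (l = -4*1 = -4)
X = -4
d = -1 (d = 3 - 1*4 = 3 - 4 = -1)
p(T, U) = U (p(T, U) = 0 + U = U)
(68 + p(X, d))**2 = (68 - 1)**2 = 67**2 = 4489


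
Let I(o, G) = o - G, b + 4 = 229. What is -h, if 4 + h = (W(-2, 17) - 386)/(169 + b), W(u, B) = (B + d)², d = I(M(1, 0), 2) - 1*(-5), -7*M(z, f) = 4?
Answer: 38821/9653 ≈ 4.0217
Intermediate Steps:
b = 225 (b = -4 + 229 = 225)
M(z, f) = -4/7 (M(z, f) = -⅐*4 = -4/7)
d = 17/7 (d = (-4/7 - 1*2) - 1*(-5) = (-4/7 - 2) + 5 = -18/7 + 5 = 17/7 ≈ 2.4286)
W(u, B) = (17/7 + B)² (W(u, B) = (B + 17/7)² = (17/7 + B)²)
h = -38821/9653 (h = -4 + ((17 + 7*17)²/49 - 386)/(169 + 225) = -4 + ((17 + 119)²/49 - 386)/394 = -4 + ((1/49)*136² - 386)*(1/394) = -4 + ((1/49)*18496 - 386)*(1/394) = -4 + (18496/49 - 386)*(1/394) = -4 - 418/49*1/394 = -4 - 209/9653 = -38821/9653 ≈ -4.0217)
-h = -1*(-38821/9653) = 38821/9653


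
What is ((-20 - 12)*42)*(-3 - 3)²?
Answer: -48384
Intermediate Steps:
((-20 - 12)*42)*(-3 - 3)² = -32*42*(-6)² = -1344*36 = -48384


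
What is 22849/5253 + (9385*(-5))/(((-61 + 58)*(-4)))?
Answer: -27358093/7004 ≈ -3906.1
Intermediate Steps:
22849/5253 + (9385*(-5))/(((-61 + 58)*(-4))) = 22849*(1/5253) - 46925/((-3*(-4))) = 22849/5253 - 46925/12 = -27358093/7004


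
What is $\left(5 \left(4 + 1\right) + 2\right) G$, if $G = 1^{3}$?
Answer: $27$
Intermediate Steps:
$G = 1$
$\left(5 \left(4 + 1\right) + 2\right) G = \left(5 \left(4 + 1\right) + 2\right) 1 = \left(5 \cdot 5 + 2\right) 1 = \left(25 + 2\right) 1 = 27 \cdot 1 = 27$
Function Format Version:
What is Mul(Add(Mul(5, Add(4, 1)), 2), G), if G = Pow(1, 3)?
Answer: 27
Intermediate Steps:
G = 1
Mul(Add(Mul(5, Add(4, 1)), 2), G) = Mul(Add(Mul(5, Add(4, 1)), 2), 1) = Mul(Add(Mul(5, 5), 2), 1) = Mul(Add(25, 2), 1) = Mul(27, 1) = 27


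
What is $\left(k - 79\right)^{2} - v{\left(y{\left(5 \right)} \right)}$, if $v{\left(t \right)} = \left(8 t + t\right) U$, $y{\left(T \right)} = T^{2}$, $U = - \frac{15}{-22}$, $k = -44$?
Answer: $\frac{329463}{22} \approx 14976.0$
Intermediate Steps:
$U = \frac{15}{22}$ ($U = \left(-15\right) \left(- \frac{1}{22}\right) = \frac{15}{22} \approx 0.68182$)
$v{\left(t \right)} = \frac{135 t}{22}$ ($v{\left(t \right)} = \left(8 t + t\right) \frac{15}{22} = 9 t \frac{15}{22} = \frac{135 t}{22}$)
$\left(k - 79\right)^{2} - v{\left(y{\left(5 \right)} \right)} = \left(-44 - 79\right)^{2} - \frac{135 \cdot 5^{2}}{22} = \left(-123\right)^{2} - \frac{135}{22} \cdot 25 = 15129 - \frac{3375}{22} = \frac{329463}{22}$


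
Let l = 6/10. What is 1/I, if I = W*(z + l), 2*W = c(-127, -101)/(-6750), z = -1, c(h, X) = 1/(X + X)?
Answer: -6817500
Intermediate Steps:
c(h, X) = 1/(2*X)
W = 1/2727000 (W = (((½)/(-101))/(-6750))/2 = (((½)*(-1/101))*(-1/6750))/2 = (-1/202*(-1/6750))/2 = (½)*(1/1363500) = 1/2727000 ≈ 3.6670e-7)
l = ⅗ (l = 6*(⅒) = ⅗ ≈ 0.60000)
I = -1/6817500 (I = (-1 + ⅗)/2727000 = (1/2727000)*(-⅖) = -1/6817500 ≈ -1.4668e-7)
1/I = 1/(-1/6817500) = -6817500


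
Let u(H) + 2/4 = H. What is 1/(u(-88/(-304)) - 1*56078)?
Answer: -19/1065486 ≈ -1.7832e-5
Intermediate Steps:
u(H) = -½ + H
1/(u(-88/(-304)) - 1*56078) = 1/((-½ - 88/(-304)) - 1*56078) = 1/((-½ - 88*(-1/304)) - 56078) = 1/((-½ + 11/38) - 56078) = 1/(-4/19 - 56078) = 1/(-1065486/19) = -19/1065486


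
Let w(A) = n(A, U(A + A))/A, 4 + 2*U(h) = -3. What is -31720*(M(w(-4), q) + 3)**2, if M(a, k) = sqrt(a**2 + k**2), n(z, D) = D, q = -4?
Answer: -6538285/8 - 23790*sqrt(1073) ≈ -1.5966e+6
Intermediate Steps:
U(h) = -7/2 (U(h) = -2 + (1/2)*(-3) = -2 - 3/2 = -7/2)
w(A) = -7/(2*A)
-31720*(M(w(-4), q) + 3)**2 = -31720*(sqrt((-7/2/(-4))**2 + (-4)**2) + 3)**2 = -31720*(sqrt((-7/2*(-1/4))**2 + 16) + 3)**2 = -31720*(sqrt((7/8)**2 + 16) + 3)**2 = -31720*(sqrt(49/64 + 16) + 3)**2 = -31720*(sqrt(1073/64) + 3)**2 = -31720*(sqrt(1073)/8 + 3)**2 = -31720*(3 + sqrt(1073)/8)**2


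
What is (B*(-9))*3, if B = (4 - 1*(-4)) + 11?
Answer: -513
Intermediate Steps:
B = 19 (B = (4 + 4) + 11 = 8 + 11 = 19)
(B*(-9))*3 = (19*(-9))*3 = -171*3 = -513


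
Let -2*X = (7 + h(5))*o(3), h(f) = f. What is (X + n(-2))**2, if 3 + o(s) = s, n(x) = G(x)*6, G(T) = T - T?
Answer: 0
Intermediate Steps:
G(T) = 0
n(x) = 0 (n(x) = 0*6 = 0)
o(s) = -3 + s
X = 0 (X = -(7 + 5)*(-3 + 3)/2 = -6*0 = -1/2*0 = 0)
(X + n(-2))**2 = (0 + 0)**2 = 0**2 = 0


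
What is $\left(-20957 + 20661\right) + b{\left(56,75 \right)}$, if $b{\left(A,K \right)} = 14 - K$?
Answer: $-357$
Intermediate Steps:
$\left(-20957 + 20661\right) + b{\left(56,75 \right)} = \left(-20957 + 20661\right) + \left(14 - 75\right) = -296 + \left(14 - 75\right) = -296 - 61 = -357$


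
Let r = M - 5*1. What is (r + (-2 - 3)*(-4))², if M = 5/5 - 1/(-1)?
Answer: 289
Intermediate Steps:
M = 2 (M = 5*(⅕) - 1*(-1) = 1 + 1 = 2)
r = -3 (r = 2 - 5*1 = 2 - 5 = -3)
(r + (-2 - 3)*(-4))² = (-3 + (-2 - 3)*(-4))² = (-3 - 5*(-4))² = (-3 + 20)² = 17² = 289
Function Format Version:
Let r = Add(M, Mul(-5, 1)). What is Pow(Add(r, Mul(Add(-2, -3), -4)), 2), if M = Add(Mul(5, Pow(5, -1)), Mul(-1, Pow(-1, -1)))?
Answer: 289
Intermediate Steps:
M = 2 (M = Add(Mul(5, Rational(1, 5)), Mul(-1, -1)) = Add(1, 1) = 2)
r = -3 (r = Add(2, Mul(-5, 1)) = Add(2, -5) = -3)
Pow(Add(r, Mul(Add(-2, -3), -4)), 2) = Pow(Add(-3, Mul(Add(-2, -3), -4)), 2) = Pow(Add(-3, Mul(-5, -4)), 2) = Pow(Add(-3, 20), 2) = Pow(17, 2) = 289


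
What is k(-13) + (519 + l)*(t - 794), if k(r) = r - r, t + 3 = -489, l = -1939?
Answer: 1826120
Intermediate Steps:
t = -492 (t = -3 - 489 = -492)
k(r) = 0
k(-13) + (519 + l)*(t - 794) = 0 + (519 - 1939)*(-492 - 794) = 0 - 1420*(-1286) = 0 + 1826120 = 1826120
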